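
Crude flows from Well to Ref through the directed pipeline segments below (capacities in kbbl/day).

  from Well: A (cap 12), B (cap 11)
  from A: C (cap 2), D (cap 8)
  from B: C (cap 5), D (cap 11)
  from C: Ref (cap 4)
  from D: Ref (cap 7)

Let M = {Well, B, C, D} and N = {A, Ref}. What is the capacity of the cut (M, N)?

23

Edges leaving {Well, B, C, D}: Well→A (12), C→Ref (4), D→Ref (7).
Cut capacity = 12 + 4 + 7 = 23.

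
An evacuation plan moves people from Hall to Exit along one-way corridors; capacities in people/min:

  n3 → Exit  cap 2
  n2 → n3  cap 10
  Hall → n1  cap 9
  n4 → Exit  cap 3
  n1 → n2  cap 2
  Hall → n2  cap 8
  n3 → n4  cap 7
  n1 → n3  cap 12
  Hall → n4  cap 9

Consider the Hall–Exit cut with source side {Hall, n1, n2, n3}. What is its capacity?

Edges leaving {Hall, n1, n2, n3}: Hall→n4 (9), n3→n4 (7), n3→Exit (2).
Cut capacity = 9 + 7 + 2 = 18.

18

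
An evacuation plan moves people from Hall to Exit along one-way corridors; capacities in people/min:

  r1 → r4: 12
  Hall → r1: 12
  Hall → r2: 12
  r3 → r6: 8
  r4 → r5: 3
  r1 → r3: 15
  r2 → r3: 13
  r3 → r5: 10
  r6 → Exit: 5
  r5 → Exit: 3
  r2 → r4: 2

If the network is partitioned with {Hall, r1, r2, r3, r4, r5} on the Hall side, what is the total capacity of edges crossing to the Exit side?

11

Edges leaving {Hall, r1, r2, r3, r4, r5}: r3→r6 (8), r5→Exit (3).
Cut capacity = 8 + 3 = 11.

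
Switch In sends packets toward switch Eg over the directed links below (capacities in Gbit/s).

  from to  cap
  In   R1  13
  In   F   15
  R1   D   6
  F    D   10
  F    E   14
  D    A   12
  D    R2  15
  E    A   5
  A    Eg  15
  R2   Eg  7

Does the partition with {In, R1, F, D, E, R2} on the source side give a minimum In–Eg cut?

No — its capacity is 24, but the minimum cut has capacity 21.

Given cut capacity: 12 + 5 + 7 = 24.
Augment In→R1→D→A→Eg: bottleneck 6, flow now 6.
Augment In→F→D→A→Eg: bottleneck 6, flow now 12.
Augment In→F→D→R2→Eg: bottleneck 4, flow now 16.
Augment In→F→E→A→Eg: bottleneck 3, flow now 19.
Augment In→F→E→A→D→R2→Eg: bottleneck 2, flow now 21. (uses reverse residual edge)
No augmenting path remains; maximum flow = 21.
In the residual graph, reachable from In: {In, R1}.
Min-cut edges: In→F (15), R1→D (6); capacity 15 + 6 = 21.
Cut capacity 24 exceeds the max flow 21, so it is not minimum.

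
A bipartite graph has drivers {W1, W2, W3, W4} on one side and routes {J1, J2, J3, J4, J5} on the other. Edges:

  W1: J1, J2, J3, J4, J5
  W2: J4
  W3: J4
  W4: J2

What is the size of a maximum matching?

Unit-capacity flow: source→left, listed edges, right→sink; max matching = max flow.
Augmenting path W1→J1 (+1); matched 1.
Augmenting path W2→J4 (+1); matched 2.
Augmenting path W4→J2 (+1); matched 3.
No augmenting path remains; maximum matching = 3.
König certificate: {W1, W4, J4} is a vertex cover of size 3 (every listed pair touches it), so no matching can be larger.

3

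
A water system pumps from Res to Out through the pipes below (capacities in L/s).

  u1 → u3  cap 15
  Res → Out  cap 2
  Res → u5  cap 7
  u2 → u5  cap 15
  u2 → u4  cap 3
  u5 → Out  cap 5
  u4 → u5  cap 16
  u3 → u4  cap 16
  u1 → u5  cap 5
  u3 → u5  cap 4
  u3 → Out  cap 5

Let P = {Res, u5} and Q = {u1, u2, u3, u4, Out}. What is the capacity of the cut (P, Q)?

7

Edges leaving {Res, u5}: Res→Out (2), u5→Out (5).
Cut capacity = 2 + 5 = 7.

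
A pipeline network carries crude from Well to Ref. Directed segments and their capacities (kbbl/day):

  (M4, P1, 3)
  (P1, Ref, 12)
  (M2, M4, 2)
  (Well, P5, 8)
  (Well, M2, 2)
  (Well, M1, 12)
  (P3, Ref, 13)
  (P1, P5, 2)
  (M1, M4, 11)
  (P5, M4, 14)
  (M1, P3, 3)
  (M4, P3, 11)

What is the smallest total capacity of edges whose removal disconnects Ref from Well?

16

Augment Well→M1→P3→Ref: bottleneck 3, flow now 3.
Augment Well→P5→M4→P3→Ref: bottleneck 8, flow now 11.
Augment Well→M2→M4→P3→Ref: bottleneck 2, flow now 13.
Augment Well→M1→M4→P1→Ref: bottleneck 3, flow now 16.
No augmenting path remains; maximum flow = 16.
By max-flow min-cut, the minimum cut capacity equals the max flow.
In the residual graph, reachable from Well: {Well, P5, M2, M1, M4, P3}.
Min-cut edges: M4→P1 (3), P3→Ref (13); capacity 3 + 13 = 16.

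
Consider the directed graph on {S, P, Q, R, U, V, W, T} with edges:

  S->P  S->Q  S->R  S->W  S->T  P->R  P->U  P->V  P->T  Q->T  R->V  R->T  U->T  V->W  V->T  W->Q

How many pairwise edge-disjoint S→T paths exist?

Assign every edge capacity 1; by Menger, the answer equals the max flow.
Path S→T (+1); total 1.
Path S→P→T (+1); total 2.
Path S→Q→T (+1); total 3.
Path S→R→T (+1); total 4.
No residual S→T path; max flow = 4.
Certifying cut of size 4: {Q→T, S→P, S→R, S→T}.

4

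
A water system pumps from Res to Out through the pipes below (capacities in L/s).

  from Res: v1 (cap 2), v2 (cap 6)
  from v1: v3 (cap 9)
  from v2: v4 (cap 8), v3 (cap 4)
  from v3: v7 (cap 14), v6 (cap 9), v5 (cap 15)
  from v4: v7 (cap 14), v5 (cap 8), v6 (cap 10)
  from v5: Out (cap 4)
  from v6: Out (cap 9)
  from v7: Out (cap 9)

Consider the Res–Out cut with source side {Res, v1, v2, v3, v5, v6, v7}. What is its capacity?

Edges leaving {Res, v1, v2, v3, v5, v6, v7}: v2→v4 (8), v5→Out (4), v6→Out (9), v7→Out (9).
Cut capacity = 8 + 4 + 9 + 9 = 30.

30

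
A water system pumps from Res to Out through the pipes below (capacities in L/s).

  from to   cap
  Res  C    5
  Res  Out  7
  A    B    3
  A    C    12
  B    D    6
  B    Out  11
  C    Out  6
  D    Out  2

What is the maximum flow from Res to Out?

12

Augment Res→Out: bottleneck 7, flow now 7.
Augment Res→C→Out: bottleneck 5, flow now 12.
No augmenting path remains; maximum flow = 12.
In the residual graph, reachable from Res: {Res}.
Min-cut edges: Res→C (5), Res→Out (7); capacity 5 + 7 = 12.
This cut is saturated, so no flow can exceed 12.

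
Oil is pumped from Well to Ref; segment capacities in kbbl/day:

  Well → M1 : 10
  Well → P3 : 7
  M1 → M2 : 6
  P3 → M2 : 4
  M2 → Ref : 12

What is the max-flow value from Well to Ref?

Augment Well→M1→M2→Ref: bottleneck 6, flow now 6.
Augment Well→P3→M2→Ref: bottleneck 4, flow now 10.
No augmenting path remains; maximum flow = 10.
In the residual graph, reachable from Well: {Well, M1, P3}.
Min-cut edges: M1→M2 (6), P3→M2 (4); capacity 6 + 4 = 10.
This cut is saturated, so no flow can exceed 10.

10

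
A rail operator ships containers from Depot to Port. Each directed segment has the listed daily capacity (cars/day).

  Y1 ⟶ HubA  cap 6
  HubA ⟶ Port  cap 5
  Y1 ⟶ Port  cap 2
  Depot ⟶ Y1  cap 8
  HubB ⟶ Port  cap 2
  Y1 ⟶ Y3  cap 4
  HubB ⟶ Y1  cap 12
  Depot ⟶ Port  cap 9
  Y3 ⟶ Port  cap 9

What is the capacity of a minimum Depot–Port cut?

Augment Depot→Port: bottleneck 9, flow now 9.
Augment Depot→Y1→Port: bottleneck 2, flow now 11.
Augment Depot→Y1→Y3→Port: bottleneck 4, flow now 15.
Augment Depot→Y1→HubA→Port: bottleneck 2, flow now 17.
No augmenting path remains; maximum flow = 17.
By max-flow min-cut, the minimum cut capacity equals the max flow.
In the residual graph, reachable from Depot: {Depot}.
Min-cut edges: Depot→Y1 (8), Depot→Port (9); capacity 8 + 9 = 17.

17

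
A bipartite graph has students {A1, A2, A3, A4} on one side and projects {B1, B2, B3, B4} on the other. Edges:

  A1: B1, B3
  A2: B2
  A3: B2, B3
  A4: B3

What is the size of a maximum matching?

3

Unit-capacity flow: source→left, listed edges, right→sink; max matching = max flow.
Augmenting path A1→B1 (+1); matched 1.
Augmenting path A2→B2 (+1); matched 2.
Augmenting path A3→B3 (+1); matched 3.
No augmenting path remains; maximum matching = 3.
König certificate: {A1, B2, B3} is a vertex cover of size 3 (every listed pair touches it), so no matching can be larger.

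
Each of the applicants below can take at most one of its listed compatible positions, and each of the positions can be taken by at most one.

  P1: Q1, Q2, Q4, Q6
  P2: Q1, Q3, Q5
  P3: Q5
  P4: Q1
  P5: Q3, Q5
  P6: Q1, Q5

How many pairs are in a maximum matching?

Unit-capacity flow: source→left, listed edges, right→sink; max matching = max flow.
Augmenting path P1→Q1 (+1); matched 1.
Augmenting path P2→Q3 (+1); matched 2.
Augmenting path P3→Q5 (+1); matched 3.
Augmenting path P4→Q1→P1→Q2 (+1); matched 4.
No augmenting path remains; maximum matching = 4.
König certificate: {P1, Q1, Q3, Q5} is a vertex cover of size 4 (every listed pair touches it), so no matching can be larger.

4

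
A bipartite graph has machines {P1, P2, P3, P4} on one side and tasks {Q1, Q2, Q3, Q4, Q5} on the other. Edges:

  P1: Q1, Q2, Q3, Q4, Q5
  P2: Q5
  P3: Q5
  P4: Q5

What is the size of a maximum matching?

2

Unit-capacity flow: source→left, listed edges, right→sink; max matching = max flow.
Augmenting path P1→Q1 (+1); matched 1.
Augmenting path P2→Q5 (+1); matched 2.
No augmenting path remains; maximum matching = 2.
König certificate: {P1, Q5} is a vertex cover of size 2 (every listed pair touches it), so no matching can be larger.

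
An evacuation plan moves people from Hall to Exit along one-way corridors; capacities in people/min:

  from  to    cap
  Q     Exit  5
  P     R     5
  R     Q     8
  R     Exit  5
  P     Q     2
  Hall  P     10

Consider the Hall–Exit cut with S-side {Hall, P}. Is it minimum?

Yes — it is a minimum cut (capacity 7).

Given cut capacity: 2 + 5 = 7.
Augment Hall→P→Q→Exit: bottleneck 2, flow now 2.
Augment Hall→P→R→Exit: bottleneck 5, flow now 7.
No augmenting path remains; maximum flow = 7.
Cut capacity 7 equals the max flow, so it is a minimum cut.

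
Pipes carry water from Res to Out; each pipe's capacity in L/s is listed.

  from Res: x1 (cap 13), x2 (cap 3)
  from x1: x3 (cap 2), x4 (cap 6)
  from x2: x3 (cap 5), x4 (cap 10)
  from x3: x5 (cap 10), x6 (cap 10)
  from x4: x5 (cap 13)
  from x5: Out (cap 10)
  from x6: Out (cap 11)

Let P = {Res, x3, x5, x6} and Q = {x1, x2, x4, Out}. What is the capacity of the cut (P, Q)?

37

Edges leaving {Res, x3, x5, x6}: Res→x1 (13), Res→x2 (3), x5→Out (10), x6→Out (11).
Cut capacity = 13 + 3 + 10 + 11 = 37.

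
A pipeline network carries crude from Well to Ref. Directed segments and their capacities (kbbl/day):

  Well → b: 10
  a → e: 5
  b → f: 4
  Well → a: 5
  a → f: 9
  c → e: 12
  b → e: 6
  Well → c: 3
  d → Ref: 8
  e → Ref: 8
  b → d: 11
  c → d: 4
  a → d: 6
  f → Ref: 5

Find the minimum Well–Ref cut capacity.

18

Augment Well→a→d→Ref: bottleneck 5, flow now 5.
Augment Well→b→d→Ref: bottleneck 3, flow now 8.
Augment Well→b→e→Ref: bottleneck 6, flow now 14.
Augment Well→b→f→Ref: bottleneck 1, flow now 15.
Augment Well→c→e→Ref: bottleneck 2, flow now 17.
Augment Well→c→d→a→f→Ref: bottleneck 1, flow now 18. (uses reverse residual edge)
No augmenting path remains; maximum flow = 18.
By max-flow min-cut, the minimum cut capacity equals the max flow.
In the residual graph, reachable from Well: {Well}.
Min-cut edges: Well→a (5), Well→b (10), Well→c (3); capacity 5 + 10 + 3 = 18.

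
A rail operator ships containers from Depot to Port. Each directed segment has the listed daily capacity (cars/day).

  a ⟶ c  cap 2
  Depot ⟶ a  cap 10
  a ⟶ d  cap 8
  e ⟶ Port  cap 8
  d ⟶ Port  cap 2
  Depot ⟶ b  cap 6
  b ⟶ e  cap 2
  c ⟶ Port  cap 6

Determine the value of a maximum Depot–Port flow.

Augment Depot→a→c→Port: bottleneck 2, flow now 2.
Augment Depot→a→d→Port: bottleneck 2, flow now 4.
Augment Depot→b→e→Port: bottleneck 2, flow now 6.
No augmenting path remains; maximum flow = 6.
In the residual graph, reachable from Depot: {Depot, a, b, d}.
Min-cut edges: a→c (2), b→e (2), d→Port (2); capacity 2 + 2 + 2 = 6.
This cut is saturated, so no flow can exceed 6.

6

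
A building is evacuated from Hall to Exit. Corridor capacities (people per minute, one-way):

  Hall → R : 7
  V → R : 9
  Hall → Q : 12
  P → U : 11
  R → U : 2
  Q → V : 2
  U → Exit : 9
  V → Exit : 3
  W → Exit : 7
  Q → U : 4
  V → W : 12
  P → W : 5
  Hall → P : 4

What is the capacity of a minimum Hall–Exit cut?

Augment Hall→P→U→Exit: bottleneck 4, flow now 4.
Augment Hall→Q→U→Exit: bottleneck 4, flow now 8.
Augment Hall→Q→V→Exit: bottleneck 2, flow now 10.
Augment Hall→R→U→Exit: bottleneck 1, flow now 11.
Augment Hall→R→U→P→W→Exit: bottleneck 1, flow now 12. (uses reverse residual edge)
No augmenting path remains; maximum flow = 12.
By max-flow min-cut, the minimum cut capacity equals the max flow.
In the residual graph, reachable from Hall: {Hall, Q, R}.
Min-cut edges: Hall→P (4), Q→U (4), Q→V (2), R→U (2); capacity 4 + 4 + 2 + 2 = 12.

12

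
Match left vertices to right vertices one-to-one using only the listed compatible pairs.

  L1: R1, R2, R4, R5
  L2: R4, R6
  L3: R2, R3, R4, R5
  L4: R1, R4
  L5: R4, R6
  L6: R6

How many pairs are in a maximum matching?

5

Unit-capacity flow: source→left, listed edges, right→sink; max matching = max flow.
Augmenting path L1→R1 (+1); matched 1.
Augmenting path L2→R4 (+1); matched 2.
Augmenting path L3→R2 (+1); matched 3.
Augmenting path L5→R6 (+1); matched 4.
Augmenting path L4→R1→L1→R5 (+1); matched 5.
No augmenting path remains; maximum matching = 5.
König certificate: {L1, L3, L4, R4, R6} is a vertex cover of size 5 (every listed pair touches it), so no matching can be larger.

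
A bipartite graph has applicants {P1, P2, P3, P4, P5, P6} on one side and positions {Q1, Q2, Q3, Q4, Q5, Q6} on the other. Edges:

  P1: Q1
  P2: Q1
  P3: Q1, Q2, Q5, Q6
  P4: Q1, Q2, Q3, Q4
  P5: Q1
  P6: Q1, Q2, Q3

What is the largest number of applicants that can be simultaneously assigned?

4

Unit-capacity flow: source→left, listed edges, right→sink; max matching = max flow.
Augmenting path P1→Q1 (+1); matched 1.
Augmenting path P3→Q2 (+1); matched 2.
Augmenting path P4→Q3 (+1); matched 3.
Augmenting path P6→Q2→P3→Q5 (+1); matched 4.
No augmenting path remains; maximum matching = 4.
König certificate: {P3, P4, P6, Q1} is a vertex cover of size 4 (every listed pair touches it), so no matching can be larger.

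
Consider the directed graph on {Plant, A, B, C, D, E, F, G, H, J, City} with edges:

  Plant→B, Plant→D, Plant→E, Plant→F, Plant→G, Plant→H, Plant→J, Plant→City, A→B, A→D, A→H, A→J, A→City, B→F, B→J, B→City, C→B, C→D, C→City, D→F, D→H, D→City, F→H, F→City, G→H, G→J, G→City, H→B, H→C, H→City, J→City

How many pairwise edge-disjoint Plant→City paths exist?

7

Assign every edge capacity 1; by Menger, the answer equals the max flow.
Path Plant→City (+1); total 1.
Path Plant→B→City (+1); total 2.
Path Plant→D→City (+1); total 3.
Path Plant→F→City (+1); total 4.
Path Plant→G→City (+1); total 5.
Path Plant→H→City (+1); total 6.
Path Plant→J→City (+1); total 7.
No residual Plant→City path; max flow = 7.
Certifying cut of size 7: {Plant→B, Plant→City, Plant→D, Plant→F, Plant→G, Plant→H, Plant→J}.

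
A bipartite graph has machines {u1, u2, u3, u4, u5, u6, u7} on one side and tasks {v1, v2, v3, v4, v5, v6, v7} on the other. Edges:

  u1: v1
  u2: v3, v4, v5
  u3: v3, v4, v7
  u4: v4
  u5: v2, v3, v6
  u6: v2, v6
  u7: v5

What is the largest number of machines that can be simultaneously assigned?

Unit-capacity flow: source→left, listed edges, right→sink; max matching = max flow.
Augmenting path u1→v1 (+1); matched 1.
Augmenting path u2→v3 (+1); matched 2.
Augmenting path u3→v4 (+1); matched 3.
Augmenting path u5→v2 (+1); matched 4.
Augmenting path u6→v6 (+1); matched 5.
Augmenting path u7→v5 (+1); matched 6.
Augmenting path u4→v4→u3→v7 (+1); matched 7.
No augmenting path remains; maximum matching = 7.
König certificate: {u1, u2, u3, u4, u5, u6, u7} is a vertex cover of size 7 (every listed pair touches it), so no matching can be larger.

7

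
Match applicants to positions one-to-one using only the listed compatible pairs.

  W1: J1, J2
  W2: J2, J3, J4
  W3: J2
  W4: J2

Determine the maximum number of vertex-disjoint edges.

Unit-capacity flow: source→left, listed edges, right→sink; max matching = max flow.
Augmenting path W1→J1 (+1); matched 1.
Augmenting path W2→J2 (+1); matched 2.
Augmenting path W3→J2→W2→J3 (+1); matched 3.
No augmenting path remains; maximum matching = 3.
König certificate: {W1, W2, J2} is a vertex cover of size 3 (every listed pair touches it), so no matching can be larger.

3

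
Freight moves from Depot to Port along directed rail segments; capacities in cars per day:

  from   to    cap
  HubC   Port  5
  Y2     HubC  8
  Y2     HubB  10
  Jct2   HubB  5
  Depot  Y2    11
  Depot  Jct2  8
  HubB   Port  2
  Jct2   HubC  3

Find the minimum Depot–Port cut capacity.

Augment Depot→Jct2→HubC→Port: bottleneck 3, flow now 3.
Augment Depot→Jct2→HubB→Port: bottleneck 2, flow now 5.
Augment Depot→Y2→HubC→Port: bottleneck 2, flow now 7.
No augmenting path remains; maximum flow = 7.
By max-flow min-cut, the minimum cut capacity equals the max flow.
In the residual graph, reachable from Depot: {Depot, Jct2, Y2, HubC, HubB}.
Min-cut edges: HubC→Port (5), HubB→Port (2); capacity 5 + 2 = 7.

7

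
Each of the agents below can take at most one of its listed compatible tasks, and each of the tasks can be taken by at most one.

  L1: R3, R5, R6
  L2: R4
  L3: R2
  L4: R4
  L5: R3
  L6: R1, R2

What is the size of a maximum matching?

5

Unit-capacity flow: source→left, listed edges, right→sink; max matching = max flow.
Augmenting path L1→R3 (+1); matched 1.
Augmenting path L2→R4 (+1); matched 2.
Augmenting path L3→R2 (+1); matched 3.
Augmenting path L6→R1 (+1); matched 4.
Augmenting path L5→R3→L1→R5 (+1); matched 5.
No augmenting path remains; maximum matching = 5.
König certificate: {L1, L3, L5, L6, R4} is a vertex cover of size 5 (every listed pair touches it), so no matching can be larger.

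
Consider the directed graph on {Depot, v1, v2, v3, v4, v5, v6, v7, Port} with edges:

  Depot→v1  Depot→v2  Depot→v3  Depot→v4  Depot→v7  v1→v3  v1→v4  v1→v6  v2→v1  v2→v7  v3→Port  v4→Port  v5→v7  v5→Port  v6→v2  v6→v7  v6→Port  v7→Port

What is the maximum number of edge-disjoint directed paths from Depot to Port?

4

Assign every edge capacity 1; by Menger, the answer equals the max flow.
Path Depot→v3→Port (+1); total 1.
Path Depot→v4→Port (+1); total 2.
Path Depot→v7→Port (+1); total 3.
Path Depot→v1→v6→Port (+1); total 4.
No residual Depot→Port path; max flow = 4.
Certifying cut of size 4: {v1→v6, v3→Port, v4→Port, v7→Port}.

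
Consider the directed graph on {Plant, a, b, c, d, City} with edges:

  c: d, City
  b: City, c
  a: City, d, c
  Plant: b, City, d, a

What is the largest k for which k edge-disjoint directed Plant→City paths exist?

Assign every edge capacity 1; by Menger, the answer equals the max flow.
Path Plant→City (+1); total 1.
Path Plant→a→City (+1); total 2.
Path Plant→b→City (+1); total 3.
No residual Plant→City path; max flow = 3.
Certifying cut of size 3: {Plant→City, Plant→a, Plant→b}.

3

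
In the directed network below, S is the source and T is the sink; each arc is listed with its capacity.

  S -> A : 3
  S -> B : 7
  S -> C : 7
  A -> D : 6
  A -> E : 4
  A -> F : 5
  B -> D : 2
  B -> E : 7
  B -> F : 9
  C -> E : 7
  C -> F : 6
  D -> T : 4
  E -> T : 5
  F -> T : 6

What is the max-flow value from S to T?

Augment S→A→D→T: bottleneck 3, flow now 3.
Augment S→B→D→T: bottleneck 1, flow now 4.
Augment S→B→E→T: bottleneck 5, flow now 9.
Augment S→B→F→T: bottleneck 1, flow now 10.
Augment S→C→F→T: bottleneck 5, flow now 15.
No augmenting path remains; maximum flow = 15.
In the residual graph, reachable from S: {S, A, B, C, D, E, F}.
Min-cut edges: D→T (4), E→T (5), F→T (6); capacity 4 + 5 + 6 = 15.
This cut is saturated, so no flow can exceed 15.

15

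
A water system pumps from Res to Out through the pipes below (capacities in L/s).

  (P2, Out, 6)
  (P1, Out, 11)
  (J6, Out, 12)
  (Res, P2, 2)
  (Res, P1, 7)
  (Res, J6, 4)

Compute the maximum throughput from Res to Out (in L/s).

13

Augment Res→P2→Out: bottleneck 2, flow now 2.
Augment Res→P1→Out: bottleneck 7, flow now 9.
Augment Res→J6→Out: bottleneck 4, flow now 13.
No augmenting path remains; maximum flow = 13.
In the residual graph, reachable from Res: {Res}.
Min-cut edges: Res→P2 (2), Res→P1 (7), Res→J6 (4); capacity 2 + 7 + 4 = 13.
This cut is saturated, so no flow can exceed 13.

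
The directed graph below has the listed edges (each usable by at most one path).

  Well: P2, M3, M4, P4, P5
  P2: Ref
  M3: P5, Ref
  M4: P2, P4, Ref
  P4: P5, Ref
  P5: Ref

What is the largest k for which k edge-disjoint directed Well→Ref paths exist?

5

Assign every edge capacity 1; by Menger, the answer equals the max flow.
Path Well→P2→Ref (+1); total 1.
Path Well→M3→Ref (+1); total 2.
Path Well→M4→Ref (+1); total 3.
Path Well→P4→Ref (+1); total 4.
Path Well→P5→Ref (+1); total 5.
No residual Well→Ref path; max flow = 5.
Certifying cut of size 5: {Well→M3, Well→M4, Well→P2, Well→P4, Well→P5}.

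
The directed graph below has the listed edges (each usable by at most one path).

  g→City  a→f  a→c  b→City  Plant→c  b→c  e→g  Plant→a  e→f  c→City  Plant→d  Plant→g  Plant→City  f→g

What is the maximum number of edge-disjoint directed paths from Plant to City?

Assign every edge capacity 1; by Menger, the answer equals the max flow.
Path Plant→City (+1); total 1.
Path Plant→c→City (+1); total 2.
Path Plant→g→City (+1); total 3.
No residual Plant→City path; max flow = 3.
Certifying cut of size 3: {Plant→City, c→City, g→City}.

3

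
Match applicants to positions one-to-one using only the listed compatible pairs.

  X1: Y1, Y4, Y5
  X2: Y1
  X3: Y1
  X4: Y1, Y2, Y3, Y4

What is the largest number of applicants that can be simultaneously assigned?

3

Unit-capacity flow: source→left, listed edges, right→sink; max matching = max flow.
Augmenting path X1→Y1 (+1); matched 1.
Augmenting path X4→Y2 (+1); matched 2.
Augmenting path X2→Y1→X1→Y4 (+1); matched 3.
No augmenting path remains; maximum matching = 3.
König certificate: {X1, X4, Y1} is a vertex cover of size 3 (every listed pair touches it), so no matching can be larger.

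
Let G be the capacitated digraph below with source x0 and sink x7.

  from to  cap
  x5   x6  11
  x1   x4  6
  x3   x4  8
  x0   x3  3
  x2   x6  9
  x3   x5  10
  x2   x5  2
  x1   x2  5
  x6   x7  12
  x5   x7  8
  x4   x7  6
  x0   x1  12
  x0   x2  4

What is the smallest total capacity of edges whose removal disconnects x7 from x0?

18

Augment x0→x1→x4→x7: bottleneck 6, flow now 6.
Augment x0→x2→x5→x7: bottleneck 2, flow now 8.
Augment x0→x2→x6→x7: bottleneck 2, flow now 10.
Augment x0→x3→x5→x7: bottleneck 3, flow now 13.
Augment x0→x1→x2→x6→x7: bottleneck 5, flow now 18.
No augmenting path remains; maximum flow = 18.
By max-flow min-cut, the minimum cut capacity equals the max flow.
In the residual graph, reachable from x0: {x0, x1}.
Min-cut edges: x0→x2 (4), x0→x3 (3), x1→x2 (5), x1→x4 (6); capacity 4 + 3 + 5 + 6 = 18.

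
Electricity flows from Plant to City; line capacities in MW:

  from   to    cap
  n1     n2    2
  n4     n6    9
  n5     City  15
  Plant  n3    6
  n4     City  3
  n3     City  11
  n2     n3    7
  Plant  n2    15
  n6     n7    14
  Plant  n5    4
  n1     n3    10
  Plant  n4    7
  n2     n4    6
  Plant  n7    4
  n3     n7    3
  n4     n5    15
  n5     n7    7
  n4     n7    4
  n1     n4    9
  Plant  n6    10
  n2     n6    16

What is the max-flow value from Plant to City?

Augment Plant→n3→City: bottleneck 6, flow now 6.
Augment Plant→n4→City: bottleneck 3, flow now 9.
Augment Plant→n5→City: bottleneck 4, flow now 13.
Augment Plant→n2→n3→City: bottleneck 5, flow now 18.
Augment Plant→n4→n5→City: bottleneck 4, flow now 22.
Augment Plant→n2→n4→n5→City: bottleneck 6, flow now 28.
No augmenting path remains; maximum flow = 28.
In the residual graph, reachable from Plant: {Plant, n2, n3, n6, n7}.
Min-cut edges: Plant→n4 (7), Plant→n5 (4), n2→n4 (6), n3→City (11); capacity 7 + 4 + 6 + 11 = 28.
This cut is saturated, so no flow can exceed 28.

28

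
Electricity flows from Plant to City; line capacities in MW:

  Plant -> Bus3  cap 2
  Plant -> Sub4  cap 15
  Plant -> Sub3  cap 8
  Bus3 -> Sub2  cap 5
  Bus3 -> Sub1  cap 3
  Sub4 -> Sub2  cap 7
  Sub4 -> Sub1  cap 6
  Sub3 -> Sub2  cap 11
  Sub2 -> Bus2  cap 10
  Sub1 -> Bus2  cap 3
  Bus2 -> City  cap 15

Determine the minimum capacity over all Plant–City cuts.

Augment Plant→Bus3→Sub2→Bus2→City: bottleneck 2, flow now 2.
Augment Plant→Sub4→Sub2→Bus2→City: bottleneck 7, flow now 9.
Augment Plant→Sub4→Sub1→Bus2→City: bottleneck 3, flow now 12.
Augment Plant→Sub3→Sub2→Bus2→City: bottleneck 1, flow now 13.
No augmenting path remains; maximum flow = 13.
By max-flow min-cut, the minimum cut capacity equals the max flow.
In the residual graph, reachable from Plant: {Plant, Bus3, Sub4, Sub3, Sub2, Sub1}.
Min-cut edges: Sub2→Bus2 (10), Sub1→Bus2 (3); capacity 10 + 3 = 13.

13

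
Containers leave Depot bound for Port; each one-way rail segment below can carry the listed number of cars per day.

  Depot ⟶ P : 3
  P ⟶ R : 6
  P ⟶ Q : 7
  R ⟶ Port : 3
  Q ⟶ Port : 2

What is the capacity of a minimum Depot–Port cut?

Augment Depot→P→Q→Port: bottleneck 2, flow now 2.
Augment Depot→P→R→Port: bottleneck 1, flow now 3.
No augmenting path remains; maximum flow = 3.
By max-flow min-cut, the minimum cut capacity equals the max flow.
In the residual graph, reachable from Depot: {Depot}.
Min-cut edges: Depot→P (3); capacity 3 = 3.

3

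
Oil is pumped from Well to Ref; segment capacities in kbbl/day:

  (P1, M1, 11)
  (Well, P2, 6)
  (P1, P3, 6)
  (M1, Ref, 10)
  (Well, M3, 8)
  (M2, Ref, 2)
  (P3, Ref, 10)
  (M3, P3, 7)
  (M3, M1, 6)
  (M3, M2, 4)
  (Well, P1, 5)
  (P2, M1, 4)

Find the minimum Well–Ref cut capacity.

Augment Well→P1→M1→Ref: bottleneck 5, flow now 5.
Augment Well→P2→M1→Ref: bottleneck 4, flow now 9.
Augment Well→M3→M2→Ref: bottleneck 2, flow now 11.
Augment Well→M3→M1→Ref: bottleneck 1, flow now 12.
Augment Well→M3→P3→Ref: bottleneck 5, flow now 17.
No augmenting path remains; maximum flow = 17.
By max-flow min-cut, the minimum cut capacity equals the max flow.
In the residual graph, reachable from Well: {Well, P2}.
Min-cut edges: Well→P1 (5), Well→M3 (8), P2→M1 (4); capacity 5 + 8 + 4 = 17.

17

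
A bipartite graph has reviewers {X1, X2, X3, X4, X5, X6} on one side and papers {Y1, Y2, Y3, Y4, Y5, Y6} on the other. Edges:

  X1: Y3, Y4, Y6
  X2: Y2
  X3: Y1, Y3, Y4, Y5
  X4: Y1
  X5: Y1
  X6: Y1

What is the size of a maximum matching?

Unit-capacity flow: source→left, listed edges, right→sink; max matching = max flow.
Augmenting path X1→Y3 (+1); matched 1.
Augmenting path X2→Y2 (+1); matched 2.
Augmenting path X3→Y1 (+1); matched 3.
Augmenting path X4→Y1→X3→Y4 (+1); matched 4.
No augmenting path remains; maximum matching = 4.
König certificate: {X1, X2, X3, Y1} is a vertex cover of size 4 (every listed pair touches it), so no matching can be larger.

4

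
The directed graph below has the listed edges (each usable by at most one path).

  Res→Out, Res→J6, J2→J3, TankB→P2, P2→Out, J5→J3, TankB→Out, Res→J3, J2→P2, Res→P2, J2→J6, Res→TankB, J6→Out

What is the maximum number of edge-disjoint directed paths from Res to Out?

4

Assign every edge capacity 1; by Menger, the answer equals the max flow.
Path Res→Out (+1); total 1.
Path Res→J6→Out (+1); total 2.
Path Res→TankB→Out (+1); total 3.
Path Res→P2→Out (+1); total 4.
No residual Res→Out path; max flow = 4.
Certifying cut of size 4: {Res→J6, Res→Out, Res→P2, Res→TankB}.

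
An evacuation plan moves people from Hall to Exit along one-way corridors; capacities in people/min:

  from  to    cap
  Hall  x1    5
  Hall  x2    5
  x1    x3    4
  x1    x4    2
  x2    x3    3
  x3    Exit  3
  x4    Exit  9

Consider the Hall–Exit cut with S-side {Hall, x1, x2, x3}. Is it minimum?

Yes — it is a minimum cut (capacity 5).

Given cut capacity: 2 + 3 = 5.
Augment Hall→x1→x3→Exit: bottleneck 3, flow now 3.
Augment Hall→x1→x4→Exit: bottleneck 2, flow now 5.
No augmenting path remains; maximum flow = 5.
Cut capacity 5 equals the max flow, so it is a minimum cut.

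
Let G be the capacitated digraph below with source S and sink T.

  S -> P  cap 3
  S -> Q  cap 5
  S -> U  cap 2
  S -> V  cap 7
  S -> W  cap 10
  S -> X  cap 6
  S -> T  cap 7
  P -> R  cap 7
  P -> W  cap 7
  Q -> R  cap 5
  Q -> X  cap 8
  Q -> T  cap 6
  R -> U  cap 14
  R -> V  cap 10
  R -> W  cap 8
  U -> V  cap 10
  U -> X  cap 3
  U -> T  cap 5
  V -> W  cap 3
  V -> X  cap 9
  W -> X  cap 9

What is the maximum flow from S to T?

Augment S→T: bottleneck 7, flow now 7.
Augment S→Q→T: bottleneck 5, flow now 12.
Augment S→U→T: bottleneck 2, flow now 14.
Augment S→P→R→U→T: bottleneck 3, flow now 17.
No augmenting path remains; maximum flow = 17.
In the residual graph, reachable from S: {S, V, W, X}.
Min-cut edges: S→P (3), S→Q (5), S→U (2), S→T (7); capacity 3 + 5 + 2 + 7 = 17.
This cut is saturated, so no flow can exceed 17.

17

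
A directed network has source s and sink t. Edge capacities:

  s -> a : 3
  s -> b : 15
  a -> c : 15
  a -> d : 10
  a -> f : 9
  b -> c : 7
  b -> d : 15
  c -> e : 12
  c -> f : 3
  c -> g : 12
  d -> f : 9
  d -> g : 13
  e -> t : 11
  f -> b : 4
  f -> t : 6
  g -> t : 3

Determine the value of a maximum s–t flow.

Augment s→a→f→t: bottleneck 3, flow now 3.
Augment s→b→c→e→t: bottleneck 7, flow now 10.
Augment s→b→d→f→t: bottleneck 3, flow now 13.
Augment s→b→d→g→t: bottleneck 3, flow now 16.
Augment s→b→d→f→a→c→e→t: bottleneck 2, flow now 18. (uses reverse residual edge)
No augmenting path remains; maximum flow = 18.
In the residual graph, reachable from s: {s}.
Min-cut edges: s→a (3), s→b (15); capacity 3 + 15 = 18.
This cut is saturated, so no flow can exceed 18.

18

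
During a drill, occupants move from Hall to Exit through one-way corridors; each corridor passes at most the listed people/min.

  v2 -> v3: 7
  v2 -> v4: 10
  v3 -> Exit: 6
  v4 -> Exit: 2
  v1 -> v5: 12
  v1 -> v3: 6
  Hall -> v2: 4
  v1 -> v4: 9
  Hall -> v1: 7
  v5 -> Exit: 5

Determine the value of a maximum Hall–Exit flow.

11

Augment Hall→v1→v3→Exit: bottleneck 6, flow now 6.
Augment Hall→v1→v4→Exit: bottleneck 1, flow now 7.
Augment Hall→v2→v4→Exit: bottleneck 1, flow now 8.
Augment Hall→v2→v3→v1→v5→Exit: bottleneck 3, flow now 11. (uses reverse residual edge)
No augmenting path remains; maximum flow = 11.
In the residual graph, reachable from Hall: {Hall}.
Min-cut edges: Hall→v1 (7), Hall→v2 (4); capacity 7 + 4 = 11.
This cut is saturated, so no flow can exceed 11.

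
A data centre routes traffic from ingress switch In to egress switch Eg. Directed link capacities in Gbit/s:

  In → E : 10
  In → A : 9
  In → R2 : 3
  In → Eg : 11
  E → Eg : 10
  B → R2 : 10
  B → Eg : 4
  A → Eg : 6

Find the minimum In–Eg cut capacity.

27

Augment In→Eg: bottleneck 11, flow now 11.
Augment In→E→Eg: bottleneck 10, flow now 21.
Augment In→A→Eg: bottleneck 6, flow now 27.
No augmenting path remains; maximum flow = 27.
By max-flow min-cut, the minimum cut capacity equals the max flow.
In the residual graph, reachable from In: {In, A, R2}.
Min-cut edges: In→E (10), In→Eg (11), A→Eg (6); capacity 10 + 11 + 6 = 27.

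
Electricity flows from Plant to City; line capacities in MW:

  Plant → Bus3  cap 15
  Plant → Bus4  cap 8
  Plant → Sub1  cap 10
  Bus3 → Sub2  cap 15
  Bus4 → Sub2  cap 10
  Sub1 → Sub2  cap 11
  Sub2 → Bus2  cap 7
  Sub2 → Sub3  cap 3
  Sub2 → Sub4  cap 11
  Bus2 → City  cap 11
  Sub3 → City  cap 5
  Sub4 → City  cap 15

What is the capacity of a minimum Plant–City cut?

21

Augment Plant→Bus3→Sub2→Bus2→City: bottleneck 7, flow now 7.
Augment Plant→Bus3→Sub2→Sub3→City: bottleneck 3, flow now 10.
Augment Plant→Bus3→Sub2→Sub4→City: bottleneck 5, flow now 15.
Augment Plant→Bus4→Sub2→Sub4→City: bottleneck 6, flow now 21.
No augmenting path remains; maximum flow = 21.
By max-flow min-cut, the minimum cut capacity equals the max flow.
In the residual graph, reachable from Plant: {Plant, Bus3, Bus4, Sub1, Sub2}.
Min-cut edges: Sub2→Bus2 (7), Sub2→Sub3 (3), Sub2→Sub4 (11); capacity 7 + 3 + 11 = 21.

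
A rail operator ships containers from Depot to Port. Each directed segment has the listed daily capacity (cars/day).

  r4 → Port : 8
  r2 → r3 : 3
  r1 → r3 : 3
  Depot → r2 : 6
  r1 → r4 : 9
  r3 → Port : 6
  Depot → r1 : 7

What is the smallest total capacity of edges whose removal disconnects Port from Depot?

10

Augment Depot→r1→r3→Port: bottleneck 3, flow now 3.
Augment Depot→r1→r4→Port: bottleneck 4, flow now 7.
Augment Depot→r2→r3→Port: bottleneck 3, flow now 10.
No augmenting path remains; maximum flow = 10.
By max-flow min-cut, the minimum cut capacity equals the max flow.
In the residual graph, reachable from Depot: {Depot, r2}.
Min-cut edges: Depot→r1 (7), r2→r3 (3); capacity 7 + 3 = 10.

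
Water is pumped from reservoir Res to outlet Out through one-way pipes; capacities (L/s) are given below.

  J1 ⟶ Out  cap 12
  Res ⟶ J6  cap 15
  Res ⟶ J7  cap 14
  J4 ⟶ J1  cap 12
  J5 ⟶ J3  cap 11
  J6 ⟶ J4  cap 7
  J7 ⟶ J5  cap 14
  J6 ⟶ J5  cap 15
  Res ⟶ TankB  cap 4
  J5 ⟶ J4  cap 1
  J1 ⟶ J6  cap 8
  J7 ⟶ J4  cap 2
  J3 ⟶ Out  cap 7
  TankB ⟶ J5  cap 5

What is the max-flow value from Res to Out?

17

Augment Res→J6→J5→J3→Out: bottleneck 7, flow now 7.
Augment Res→J6→J4→J1→Out: bottleneck 7, flow now 14.
Augment Res→J7→J4→J1→Out: bottleneck 2, flow now 16.
Augment Res→J6→J5→J4→J1→Out: bottleneck 1, flow now 17.
No augmenting path remains; maximum flow = 17.
In the residual graph, reachable from Res: {Res, J6, TankB, J7, J5, J3}.
Min-cut edges: J6→J4 (7), J7→J4 (2), J5→J4 (1), J3→Out (7); capacity 7 + 2 + 1 + 7 = 17.
This cut is saturated, so no flow can exceed 17.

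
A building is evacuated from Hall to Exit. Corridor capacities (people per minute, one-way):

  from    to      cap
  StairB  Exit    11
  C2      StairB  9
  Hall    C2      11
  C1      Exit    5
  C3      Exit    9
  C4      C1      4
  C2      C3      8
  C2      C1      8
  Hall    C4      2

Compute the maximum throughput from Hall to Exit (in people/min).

13

Augment Hall→C4→C1→Exit: bottleneck 2, flow now 2.
Augment Hall→C2→C3→Exit: bottleneck 8, flow now 10.
Augment Hall→C2→C1→Exit: bottleneck 3, flow now 13.
No augmenting path remains; maximum flow = 13.
In the residual graph, reachable from Hall: {Hall}.
Min-cut edges: Hall→C4 (2), Hall→C2 (11); capacity 2 + 11 = 13.
This cut is saturated, so no flow can exceed 13.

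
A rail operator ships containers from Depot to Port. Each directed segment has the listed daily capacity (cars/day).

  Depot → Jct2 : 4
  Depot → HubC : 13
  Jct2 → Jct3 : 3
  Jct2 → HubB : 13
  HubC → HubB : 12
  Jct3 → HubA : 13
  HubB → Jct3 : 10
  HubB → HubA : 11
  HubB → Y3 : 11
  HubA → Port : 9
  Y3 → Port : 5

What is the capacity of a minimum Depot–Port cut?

Augment Depot→Jct2→Jct3→HubA→Port: bottleneck 3, flow now 3.
Augment Depot→Jct2→HubB→HubA→Port: bottleneck 1, flow now 4.
Augment Depot→HubC→HubB→HubA→Port: bottleneck 5, flow now 9.
Augment Depot→HubC→HubB→Y3→Port: bottleneck 5, flow now 14.
No augmenting path remains; maximum flow = 14.
By max-flow min-cut, the minimum cut capacity equals the max flow.
In the residual graph, reachable from Depot: {Depot, Jct2, HubC, Jct3, HubB, HubA, Y3}.
Min-cut edges: HubA→Port (9), Y3→Port (5); capacity 9 + 5 = 14.

14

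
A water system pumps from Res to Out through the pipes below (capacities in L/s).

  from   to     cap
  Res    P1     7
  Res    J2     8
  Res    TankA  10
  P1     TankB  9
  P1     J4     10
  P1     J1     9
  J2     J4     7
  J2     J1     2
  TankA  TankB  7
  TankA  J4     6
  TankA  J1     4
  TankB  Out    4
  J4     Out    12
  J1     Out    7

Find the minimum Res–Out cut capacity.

23

Augment Res→P1→TankB→Out: bottleneck 4, flow now 4.
Augment Res→P1→J4→Out: bottleneck 3, flow now 7.
Augment Res→J2→J4→Out: bottleneck 7, flow now 14.
Augment Res→J2→J1→Out: bottleneck 1, flow now 15.
Augment Res→TankA→J4→Out: bottleneck 2, flow now 17.
Augment Res→TankA→J1→Out: bottleneck 4, flow now 21.
Augment Res→TankA→TankB→P1→J1→Out: bottleneck 2, flow now 23. (uses reverse residual edge)
No augmenting path remains; maximum flow = 23.
By max-flow min-cut, the minimum cut capacity equals the max flow.
In the residual graph, reachable from Res: {Res, P1, J2, TankA, TankB, J4, J1}.
Min-cut edges: TankB→Out (4), J4→Out (12), J1→Out (7); capacity 4 + 12 + 7 = 23.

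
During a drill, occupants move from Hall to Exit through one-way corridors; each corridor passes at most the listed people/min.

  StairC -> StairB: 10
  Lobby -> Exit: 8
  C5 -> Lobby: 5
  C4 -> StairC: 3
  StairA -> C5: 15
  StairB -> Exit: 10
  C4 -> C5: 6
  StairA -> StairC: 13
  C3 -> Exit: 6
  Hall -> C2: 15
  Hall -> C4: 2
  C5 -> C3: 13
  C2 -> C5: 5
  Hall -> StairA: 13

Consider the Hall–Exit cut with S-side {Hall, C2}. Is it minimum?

Given cut capacity: 13 + 2 + 5 = 20.
Augment Hall→StairA→C5→Lobby→Exit: bottleneck 5, flow now 5.
Augment Hall→StairA→C5→C3→Exit: bottleneck 6, flow now 11.
Augment Hall→StairA→StairC→StairB→Exit: bottleneck 2, flow now 13.
Augment Hall→C4→StairC→StairB→Exit: bottleneck 2, flow now 15.
Augment Hall→C2→C5→StairA→StairC→StairB→Exit: bottleneck 5, flow now 20. (uses reverse residual edge)
No augmenting path remains; maximum flow = 20.
Cut capacity 20 equals the max flow, so it is a minimum cut.

Yes — it is a minimum cut (capacity 20).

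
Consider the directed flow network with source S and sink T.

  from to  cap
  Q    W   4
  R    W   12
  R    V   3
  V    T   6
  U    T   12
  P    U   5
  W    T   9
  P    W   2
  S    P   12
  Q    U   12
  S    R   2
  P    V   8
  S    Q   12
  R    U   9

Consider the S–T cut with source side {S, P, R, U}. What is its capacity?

Edges leaving {S, P, R, U}: S→Q (12), P→V (8), P→W (2), R→V (3), R→W (12), U→T (12).
Cut capacity = 12 + 8 + 2 + 3 + 12 + 12 = 49.

49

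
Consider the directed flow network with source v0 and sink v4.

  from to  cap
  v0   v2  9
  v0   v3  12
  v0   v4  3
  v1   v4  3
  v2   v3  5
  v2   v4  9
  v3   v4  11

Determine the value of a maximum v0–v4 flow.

Augment v0→v4: bottleneck 3, flow now 3.
Augment v0→v2→v4: bottleneck 9, flow now 12.
Augment v0→v3→v4: bottleneck 11, flow now 23.
No augmenting path remains; maximum flow = 23.
In the residual graph, reachable from v0: {v0, v3}.
Min-cut edges: v0→v2 (9), v0→v4 (3), v3→v4 (11); capacity 9 + 3 + 11 = 23.
This cut is saturated, so no flow can exceed 23.

23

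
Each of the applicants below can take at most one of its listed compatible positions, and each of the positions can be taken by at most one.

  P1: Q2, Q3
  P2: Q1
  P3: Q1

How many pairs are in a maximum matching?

Unit-capacity flow: source→left, listed edges, right→sink; max matching = max flow.
Augmenting path P1→Q2 (+1); matched 1.
Augmenting path P2→Q1 (+1); matched 2.
No augmenting path remains; maximum matching = 2.
König certificate: {P1, Q1} is a vertex cover of size 2 (every listed pair touches it), so no matching can be larger.

2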